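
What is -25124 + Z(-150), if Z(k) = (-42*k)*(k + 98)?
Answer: -352724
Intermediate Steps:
Z(k) = -42*k*(98 + k) (Z(k) = (-42*k)*(98 + k) = -42*k*(98 + k))
-25124 + Z(-150) = -25124 - 42*(-150)*(98 - 150) = -25124 - 42*(-150)*(-52) = -25124 - 327600 = -352724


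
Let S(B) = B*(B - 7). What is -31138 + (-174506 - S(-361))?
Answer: -338492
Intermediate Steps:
S(B) = B*(-7 + B)
-31138 + (-174506 - S(-361)) = -31138 + (-174506 - (-361)*(-7 - 361)) = -31138 + (-174506 - (-361)*(-368)) = -31138 + (-174506 - 1*132848) = -31138 + (-174506 - 132848) = -31138 - 307354 = -338492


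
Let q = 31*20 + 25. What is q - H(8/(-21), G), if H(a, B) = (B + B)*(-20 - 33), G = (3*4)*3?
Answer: 4461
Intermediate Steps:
q = 645 (q = 620 + 25 = 645)
G = 36 (G = 12*3 = 36)
H(a, B) = -106*B (H(a, B) = (2*B)*(-53) = -106*B)
q - H(8/(-21), G) = 645 - (-106)*36 = 645 - 1*(-3816) = 645 + 3816 = 4461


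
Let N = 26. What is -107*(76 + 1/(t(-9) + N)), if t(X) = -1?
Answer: -203407/25 ≈ -8136.3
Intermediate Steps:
-107*(76 + 1/(t(-9) + N)) = -107*(76 + 1/(-1 + 26)) = -107*(76 + 1/25) = -107*1901/25 = -203407/25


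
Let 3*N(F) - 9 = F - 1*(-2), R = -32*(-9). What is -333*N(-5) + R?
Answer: -378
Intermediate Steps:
R = 288
N(F) = 11/3 + F/3 (N(F) = 3 + (F - 1*(-2))/3 = 3 + (F + 2)/3 = 3 + (2 + F)/3 = 3 + (2/3 + F/3) = 11/3 + F/3)
-333*N(-5) + R = -333*(11/3 + (1/3)*(-5)) + 288 = -333*(11/3 - 5/3) + 288 = -333*2 + 288 = -666 + 288 = -378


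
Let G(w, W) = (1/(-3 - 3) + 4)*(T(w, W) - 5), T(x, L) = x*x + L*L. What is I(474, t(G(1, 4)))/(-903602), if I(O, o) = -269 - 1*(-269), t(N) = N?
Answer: 0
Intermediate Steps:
T(x, L) = L**2 + x**2 (T(x, L) = x**2 + L**2 = L**2 + x**2)
G(w, W) = -115/6 + 23*W**2/6 + 23*w**2/6 (G(w, W) = (1/(-3 - 3) + 4)*((W**2 + w**2) - 5) = (1/(-6) + 4)*(-5 + W**2 + w**2) = (-1/6 + 4)*(-5 + W**2 + w**2) = 23*(-5 + W**2 + w**2)/6 = -115/6 + 23*W**2/6 + 23*w**2/6)
I(O, o) = 0 (I(O, o) = -269 + 269 = 0)
I(474, t(G(1, 4)))/(-903602) = 0/(-903602) = 0*(-1/903602) = 0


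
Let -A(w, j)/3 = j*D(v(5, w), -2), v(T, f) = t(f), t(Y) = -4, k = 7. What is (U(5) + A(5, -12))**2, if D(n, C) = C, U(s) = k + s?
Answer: 3600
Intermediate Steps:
U(s) = 7 + s
v(T, f) = -4
A(w, j) = 6*j (A(w, j) = -3*j*(-2) = -(-6)*j = 6*j)
(U(5) + A(5, -12))**2 = ((7 + 5) + 6*(-12))**2 = (12 - 72)**2 = (-60)**2 = 3600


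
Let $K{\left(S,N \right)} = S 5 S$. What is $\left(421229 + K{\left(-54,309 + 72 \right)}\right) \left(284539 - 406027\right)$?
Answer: $-52945563792$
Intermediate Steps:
$K{\left(S,N \right)} = 5 S^{2}$ ($K{\left(S,N \right)} = 5 S S = 5 S^{2}$)
$\left(421229 + K{\left(-54,309 + 72 \right)}\right) \left(284539 - 406027\right) = \left(421229 + 5 \left(-54\right)^{2}\right) \left(284539 - 406027\right) = \left(421229 + 5 \cdot 2916\right) \left(-121488\right) = \left(421229 + 14580\right) \left(-121488\right) = 435809 \left(-121488\right) = -52945563792$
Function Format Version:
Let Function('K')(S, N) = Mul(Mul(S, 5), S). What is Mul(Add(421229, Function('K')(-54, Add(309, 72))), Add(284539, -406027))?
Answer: -52945563792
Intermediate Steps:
Function('K')(S, N) = Mul(5, Pow(S, 2)) (Function('K')(S, N) = Mul(Mul(5, S), S) = Mul(5, Pow(S, 2)))
Mul(Add(421229, Function('K')(-54, Add(309, 72))), Add(284539, -406027)) = Mul(Add(421229, Mul(5, Pow(-54, 2))), Add(284539, -406027)) = Mul(Add(421229, Mul(5, 2916)), -121488) = Mul(Add(421229, 14580), -121488) = Mul(435809, -121488) = -52945563792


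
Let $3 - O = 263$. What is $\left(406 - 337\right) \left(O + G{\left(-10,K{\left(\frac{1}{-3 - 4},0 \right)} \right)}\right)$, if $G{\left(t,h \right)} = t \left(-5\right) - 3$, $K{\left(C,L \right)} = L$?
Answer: $-14697$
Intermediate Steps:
$O = -260$ ($O = 3 - 263 = -260$)
$G{\left(t,h \right)} = -3 - 5 t$ ($G{\left(t,h \right)} = - 5 t - 3 = -3 - 5 t$)
$\left(406 - 337\right) \left(O + G{\left(-10,K{\left(\frac{1}{-3 - 4},0 \right)} \right)}\right) = \left(406 - 337\right) \left(-260 - -47\right) = 69 \left(-260 + \left(-3 + 50\right)\right) = 69 \left(-260 + 47\right) = 69 \left(-213\right) = -14697$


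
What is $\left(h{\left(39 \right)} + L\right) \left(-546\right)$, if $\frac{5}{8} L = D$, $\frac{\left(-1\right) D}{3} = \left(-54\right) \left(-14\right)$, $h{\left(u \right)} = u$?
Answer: $\frac{9800154}{5} \approx 1.96 \cdot 10^{6}$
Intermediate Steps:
$D = -2268$ ($D = - 3 \left(\left(-54\right) \left(-14\right)\right) = \left(-3\right) 756 = -2268$)
$L = - \frac{18144}{5}$ ($L = \frac{8}{5} \left(-2268\right) = - \frac{18144}{5} \approx -3628.8$)
$\left(h{\left(39 \right)} + L\right) \left(-546\right) = \left(39 - \frac{18144}{5}\right) \left(-546\right) = \left(- \frac{17949}{5}\right) \left(-546\right) = \frac{9800154}{5}$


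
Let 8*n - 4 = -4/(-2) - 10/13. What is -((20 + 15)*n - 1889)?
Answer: 48519/26 ≈ 1866.1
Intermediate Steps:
n = 17/26 (n = ½ + (-4/(-2) - 10/13)/8 = ½ + (-4*(-½) - 10*1/13)/8 = ½ + (2 - 10/13)/8 = ½ + (⅛)*(16/13) = ½ + 2/13 = 17/26 ≈ 0.65385)
-((20 + 15)*n - 1889) = -((20 + 15)*(17/26) - 1889) = -(35*(17/26) - 1889) = -(595/26 - 1889) = -1*(-48519/26) = 48519/26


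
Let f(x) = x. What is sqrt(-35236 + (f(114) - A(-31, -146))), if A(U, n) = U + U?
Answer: 2*I*sqrt(8765) ≈ 187.24*I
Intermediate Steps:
A(U, n) = 2*U
sqrt(-35236 + (f(114) - A(-31, -146))) = sqrt(-35236 + (114 - 2*(-31))) = sqrt(-35236 + (114 - 1*(-62))) = sqrt(-35236 + (114 + 62)) = sqrt(-35236 + 176) = sqrt(-35060) = 2*I*sqrt(8765)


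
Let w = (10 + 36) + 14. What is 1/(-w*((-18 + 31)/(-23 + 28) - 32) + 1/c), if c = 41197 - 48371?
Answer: 7174/12654935 ≈ 0.00056689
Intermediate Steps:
c = -7174
w = 60 (w = 46 + 14 = 60)
1/(-w*((-18 + 31)/(-23 + 28) - 32) + 1/c) = 1/(-60*((-18 + 31)/(-23 + 28) - 32) + 1/(-7174)) = 1/(-60*(13/5 - 32) - 1/7174) = 1/(-60*(-147)/5 - 1/7174) = 1/(-1*(-1764) - 1/7174) = 1/(1764 - 1/7174) = 1/(12654935/7174) = 7174/12654935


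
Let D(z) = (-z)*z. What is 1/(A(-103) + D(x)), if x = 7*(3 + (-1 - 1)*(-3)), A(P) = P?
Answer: -1/4072 ≈ -0.00024558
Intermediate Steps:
x = 63 (x = 7*(3 - 2*(-3)) = 7*(3 + 6) = 7*9 = 63)
D(z) = -z**2
1/(A(-103) + D(x)) = 1/(-103 - 1*63**2) = 1/(-103 - 1*3969) = 1/(-103 - 3969) = 1/(-4072) = -1/4072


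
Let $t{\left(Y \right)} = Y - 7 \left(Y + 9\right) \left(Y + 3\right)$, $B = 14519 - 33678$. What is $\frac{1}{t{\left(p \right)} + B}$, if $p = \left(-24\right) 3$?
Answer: $- \frac{1}{49660} \approx -2.0137 \cdot 10^{-5}$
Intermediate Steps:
$p = -72$
$B = -19159$
$t{\left(Y \right)} = Y - 7 \left(3 + Y\right) \left(9 + Y\right)$ ($t{\left(Y \right)} = Y - 7 \left(9 + Y\right) \left(3 + Y\right) = Y - 7 \left(3 + Y\right) \left(9 + Y\right)$)
$\frac{1}{t{\left(p \right)} + B} = \frac{1}{\left(-189 - -5976 - 7 \left(-72\right)^{2}\right) - 19159} = \frac{1}{\left(-189 + 5976 - 36288\right) - 19159} = \frac{1}{-30501 - 19159} = \frac{1}{-49660} = - \frac{1}{49660}$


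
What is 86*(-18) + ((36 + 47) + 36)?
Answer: -1429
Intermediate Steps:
86*(-18) + ((36 + 47) + 36) = -1548 + (83 + 36) = -1548 + 119 = -1429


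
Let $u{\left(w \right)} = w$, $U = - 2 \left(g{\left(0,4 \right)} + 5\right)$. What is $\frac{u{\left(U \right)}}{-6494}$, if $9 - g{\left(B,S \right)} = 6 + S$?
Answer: $\frac{4}{3247} \approx 0.0012319$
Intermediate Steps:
$g{\left(B,S \right)} = 3 - S$ ($g{\left(B,S \right)} = 9 - \left(6 + S\right) = 3 - S$)
$U = -8$ ($U = - 2 \left(\left(3 - 4\right) + 5\right) = - 2 \left(-1 + 5\right) = \left(-2\right) 4 = -8$)
$\frac{u{\left(U \right)}}{-6494} = - \frac{8}{-6494} = \left(-8\right) \left(- \frac{1}{6494}\right) = \frac{4}{3247}$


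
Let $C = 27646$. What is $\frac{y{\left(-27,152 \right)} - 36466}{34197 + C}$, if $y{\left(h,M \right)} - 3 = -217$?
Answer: $- \frac{36680}{61843} \approx -0.59311$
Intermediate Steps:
$y{\left(h,M \right)} = -214$ ($y{\left(h,M \right)} = 3 - 217 = -214$)
$\frac{y{\left(-27,152 \right)} - 36466}{34197 + C} = \frac{-214 - 36466}{34197 + 27646} = - \frac{36680}{61843}$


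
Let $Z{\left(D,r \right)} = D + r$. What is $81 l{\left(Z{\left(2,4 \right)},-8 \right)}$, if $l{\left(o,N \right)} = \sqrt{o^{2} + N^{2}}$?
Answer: $810$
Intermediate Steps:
$l{\left(o,N \right)} = \sqrt{N^{2} + o^{2}}$
$81 l{\left(Z{\left(2,4 \right)},-8 \right)} = 81 \sqrt{\left(-8\right)^{2} + \left(2 + 4\right)^{2}} = 81 \sqrt{64 + 6^{2}} = 81 \sqrt{64 + 36} = 81 \sqrt{100} = 81 \cdot 10 = 810$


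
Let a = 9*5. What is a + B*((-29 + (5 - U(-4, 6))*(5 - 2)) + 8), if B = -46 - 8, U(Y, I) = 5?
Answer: 1179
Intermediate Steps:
a = 45
B = -54
a + B*((-29 + (5 - U(-4, 6))*(5 - 2)) + 8) = 45 - 54*((-29 + (5 - 1*5)*(5 - 2)) + 8) = 45 - 54*((-29 + (5 - 5)*3) + 8) = 45 - 54*((-29 + 0*3) + 8) = 45 - 54*((-29 + 0) + 8) = 45 - 54*(-29 + 8) = 45 - 54*(-21) = 45 + 1134 = 1179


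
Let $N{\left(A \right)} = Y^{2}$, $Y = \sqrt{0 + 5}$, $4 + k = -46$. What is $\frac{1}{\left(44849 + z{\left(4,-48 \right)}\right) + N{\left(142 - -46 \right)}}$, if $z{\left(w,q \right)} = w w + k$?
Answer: $\frac{1}{44820} \approx 2.2311 \cdot 10^{-5}$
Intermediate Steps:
$k = -50$ ($k = -4 - 46 = -50$)
$z{\left(w,q \right)} = -50 + w^{2}$ ($z{\left(w,q \right)} = w w - 50 = w^{2} - 50 = -50 + w^{2}$)
$Y = \sqrt{5} \approx 2.2361$
$N{\left(A \right)} = 5$ ($N{\left(A \right)} = \left(\sqrt{5}\right)^{2} = 5$)
$\frac{1}{\left(44849 + z{\left(4,-48 \right)}\right) + N{\left(142 - -46 \right)}} = \frac{1}{\left(44849 - \left(50 - 4^{2}\right)\right) + 5} = \frac{1}{\left(44849 + \left(-50 + 16\right)\right) + 5} = \frac{1}{\left(44849 - 34\right) + 5} = \frac{1}{44815 + 5} = \frac{1}{44820}$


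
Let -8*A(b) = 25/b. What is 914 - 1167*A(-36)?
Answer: 78019/96 ≈ 812.70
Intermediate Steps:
A(b) = -25/(8*b)
914 - 1167*A(-36) = 914 - (-29175)/(8*(-36)) = 914 - (-29175)*(-1)/(8*36) = 914 - 1167*25/288 = 914 - 9725/96 = 78019/96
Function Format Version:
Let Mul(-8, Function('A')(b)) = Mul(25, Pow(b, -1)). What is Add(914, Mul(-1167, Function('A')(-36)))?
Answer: Rational(78019, 96) ≈ 812.70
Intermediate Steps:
Function('A')(b) = Mul(Rational(-25, 8), Pow(b, -1)) (Function('A')(b) = Mul(Rational(-1, 8), Mul(25, Pow(b, -1))) = Mul(Rational(-25, 8), Pow(b, -1)))
Add(914, Mul(-1167, Function('A')(-36))) = Add(914, Mul(-1167, Mul(Rational(-25, 8), Pow(-36, -1)))) = Add(914, Mul(-1167, Mul(Rational(-25, 8), Rational(-1, 36)))) = Add(914, Mul(-1167, Rational(25, 288))) = Add(914, Rational(-9725, 96)) = Rational(78019, 96)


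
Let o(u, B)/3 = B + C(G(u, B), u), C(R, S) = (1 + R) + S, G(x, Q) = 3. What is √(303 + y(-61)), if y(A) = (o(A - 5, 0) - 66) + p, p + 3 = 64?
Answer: 4*√7 ≈ 10.583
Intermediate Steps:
p = 61 (p = -3 + 64 = 61)
C(R, S) = 1 + R + S
o(u, B) = 12 + 3*B + 3*u (o(u, B) = 3*(B + (1 + 3 + u)) = 3*(B + (4 + u)) = 3*(4 + B + u) = 12 + 3*B + 3*u)
y(A) = -8 + 3*A (y(A) = ((12 + 3*0 + 3*(A - 5)) - 66) + 61 = ((12 + 0 + 3*(-5 + A)) - 66) + 61 = ((12 + 0 + (-15 + 3*A)) - 66) + 61 = ((-3 + 3*A) - 66) + 61 = (-69 + 3*A) + 61 = -8 + 3*A)
√(303 + y(-61)) = √(303 + (-8 + 3*(-61))) = √(303 + (-8 - 183)) = √(303 - 191) = √112 = 4*√7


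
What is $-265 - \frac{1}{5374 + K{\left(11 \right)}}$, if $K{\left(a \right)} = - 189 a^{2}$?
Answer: $- \frac{4636174}{17495} \approx -265.0$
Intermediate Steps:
$-265 - \frac{1}{5374 + K{\left(11 \right)}} = -265 - \frac{1}{5374 - 189 \cdot 11^{2}} = -265 - \frac{1}{5374 - 22869} = -265 - \frac{1}{-17495} = -265 - - \frac{1}{17495} = -265 + \frac{1}{17495} = - \frac{4636174}{17495}$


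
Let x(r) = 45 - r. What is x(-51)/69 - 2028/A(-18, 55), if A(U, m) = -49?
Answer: 48212/1127 ≈ 42.779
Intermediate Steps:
x(-51)/69 - 2028/A(-18, 55) = (45 - 1*(-51))/69 - 2028/(-49) = (45 + 51)*(1/69) - 2028*(-1/49) = 96*(1/69) + 2028/49 = 32/23 + 2028/49 = 48212/1127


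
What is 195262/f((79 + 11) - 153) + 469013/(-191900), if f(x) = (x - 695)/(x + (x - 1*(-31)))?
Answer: 1779684189573/72730100 ≈ 24470.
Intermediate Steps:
f(x) = (-695 + x)/(31 + 2*x) (f(x) = (-695 + x)/(x + (x + 31)) = (-695 + x)/(x + (31 + x)) = (-695 + x)/(31 + 2*x))
195262/f((79 + 11) - 153) + 469013/(-191900) = 195262/(((-695 + ((79 + 11) - 153))/(31 + 2*((79 + 11) - 153)))) + 469013/(-191900) = 195262/(((-695 + (90 - 153))/(31 + 2*(90 - 153)))) + 469013*(-1/191900) = 195262/(((-695 - 63)/(31 + 2*(-63)))) - 469013/191900 = 195262/((-758/(31 - 126))) - 469013/191900 = 195262/((-758/(-95))) - 469013/191900 = 195262/((-1/95*(-758))) - 469013/191900 = 195262/(758/95) - 469013/191900 = 195262*(95/758) - 469013/191900 = 9274945/379 - 469013/191900 = 1779684189573/72730100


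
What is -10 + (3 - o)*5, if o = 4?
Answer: -15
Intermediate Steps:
-10 + (3 - o)*5 = -10 + (3 - 1*4)*5 = -10 + (3 - 4)*5 = -10 - 1*5 = -10 - 5 = -15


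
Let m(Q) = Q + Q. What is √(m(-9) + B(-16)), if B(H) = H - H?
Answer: 3*I*√2 ≈ 4.2426*I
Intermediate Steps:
m(Q) = 2*Q
B(H) = 0
√(m(-9) + B(-16)) = √(2*(-9) + 0) = √(-18 + 0) = √(-18) = 3*I*√2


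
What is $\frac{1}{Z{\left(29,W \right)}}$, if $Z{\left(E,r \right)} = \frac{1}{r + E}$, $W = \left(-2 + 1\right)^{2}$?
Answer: $30$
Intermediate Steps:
$W = 1$ ($W = \left(-1\right)^{2} = 1$)
$Z{\left(E,r \right)} = \frac{1}{E + r}$
$\frac{1}{Z{\left(29,W \right)}} = \frac{1}{\frac{1}{29 + 1}} = \frac{1}{\frac{1}{30}} = 30$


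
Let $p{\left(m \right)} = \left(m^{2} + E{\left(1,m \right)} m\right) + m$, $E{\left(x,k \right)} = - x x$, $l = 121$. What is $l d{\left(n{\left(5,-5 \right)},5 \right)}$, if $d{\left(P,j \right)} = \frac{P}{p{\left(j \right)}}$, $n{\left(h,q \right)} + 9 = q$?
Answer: $- \frac{1694}{25} \approx -67.76$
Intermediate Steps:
$n{\left(h,q \right)} = -9 + q$
$E{\left(x,k \right)} = - x^{2}$
$p{\left(m \right)} = m^{2}$ ($p{\left(m \right)} = \left(m^{2} + - 1^{2} m\right) + m = \left(m^{2} + \left(-1\right) 1 m\right) + m = \left(m^{2} - m\right) + m = m^{2}$)
$d{\left(P,j \right)} = \frac{P}{j^{2}}$
$l d{\left(n{\left(5,-5 \right)},5 \right)} = 121 \frac{-9 - 5}{25} = 121 \left(\left(-14\right) \frac{1}{25}\right) = 121 \left(- \frac{14}{25}\right) = - \frac{1694}{25}$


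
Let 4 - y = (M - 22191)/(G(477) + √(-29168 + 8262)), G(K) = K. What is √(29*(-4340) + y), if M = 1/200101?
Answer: √(-102784013846011286766882 - 72973099385272726*I*√20906)/903856217 ≈ 0.018206 - 354.7*I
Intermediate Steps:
M = 1/200101 ≈ 4.9975e-6
y = 4 + 4440441290/(200101*(477 + I*√20906)) (y = 4 - (1/200101 - 22191)/(477 + √(-29168 + 8262)) = 4 - (-4440441290)/(200101*(477 + √(-20906))) = 4 - (-4440441290)/(200101*(477 + I*√20906)) = 4 + 4440441290/(200101*(477 + I*√20906)) ≈ 46.607 - 12.915*I)
√(29*(-4340) + y) = √(29*(-4340) + (463387772614/9942418387 - 888088258*I*√20906/9942418387)) = √(-125860 + (463387772614/9942418387 - 888088258*I*√20906/9942418387)) = √(-1250889390415206/9942418387 - 888088258*I*√20906/9942418387)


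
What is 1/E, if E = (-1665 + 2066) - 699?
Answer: -1/298 ≈ -0.0033557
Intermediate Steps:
E = -298 (E = 401 - 699 = -298)
1/E = 1/(-298) = -1/298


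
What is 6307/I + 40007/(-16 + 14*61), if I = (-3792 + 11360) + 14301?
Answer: 880198349/18326222 ≈ 48.029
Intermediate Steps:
I = 21869 (I = 7568 + 14301 = 21869)
6307/I + 40007/(-16 + 14*61) = 6307/21869 + 40007/(-16 + 14*61) = 6307*(1/21869) + 40007/(-16 + 854) = 6307/21869 + 40007/838 = 880198349/18326222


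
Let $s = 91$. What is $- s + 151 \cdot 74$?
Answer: $11083$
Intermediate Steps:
$- s + 151 \cdot 74 = \left(-1\right) 91 + 151 \cdot 74 = -91 + 11174 = 11083$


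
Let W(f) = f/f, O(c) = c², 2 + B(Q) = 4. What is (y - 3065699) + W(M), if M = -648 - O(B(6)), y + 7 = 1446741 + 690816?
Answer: -928148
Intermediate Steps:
B(Q) = 2 (B(Q) = -2 + 4 = 2)
y = 2137550 (y = -7 + (1446741 + 690816) = -7 + 2137557 = 2137550)
M = -652 (M = -648 - 1*2² = -648 - 1*4 = -648 - 4 = -652)
W(f) = 1
(y - 3065699) + W(M) = (2137550 - 3065699) + 1 = -928149 + 1 = -928148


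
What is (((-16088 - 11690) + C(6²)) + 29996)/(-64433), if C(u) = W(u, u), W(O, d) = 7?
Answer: -2225/64433 ≈ -0.034532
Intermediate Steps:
C(u) = 7
(((-16088 - 11690) + C(6²)) + 29996)/(-64433) = (((-16088 - 11690) + 7) + 29996)/(-64433) = ((-27778 + 7) + 29996)*(-1/64433) = (-27771 + 29996)*(-1/64433) = 2225*(-1/64433) = -2225/64433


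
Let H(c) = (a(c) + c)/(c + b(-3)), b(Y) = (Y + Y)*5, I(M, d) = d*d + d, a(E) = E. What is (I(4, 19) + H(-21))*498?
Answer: 3224052/17 ≈ 1.8965e+5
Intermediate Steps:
I(M, d) = d + d**2 (I(M, d) = d**2 + d = d + d**2)
b(Y) = 10*Y (b(Y) = (2*Y)*5 = 10*Y)
H(c) = 2*c/(-30 + c) (H(c) = (c + c)/(c + 10*(-3)) = (2*c)/(c - 30) = (2*c)/(-30 + c) = 2*c/(-30 + c))
(I(4, 19) + H(-21))*498 = (19*(1 + 19) + 2*(-21)/(-30 - 21))*498 = (19*20 + 2*(-21)/(-51))*498 = (380 + 2*(-21)*(-1/51))*498 = (380 + 14/17)*498 = (6474/17)*498 = 3224052/17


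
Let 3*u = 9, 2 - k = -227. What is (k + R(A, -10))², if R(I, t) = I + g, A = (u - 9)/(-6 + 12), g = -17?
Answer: 44521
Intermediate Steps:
k = 229 (k = 2 - 1*(-227) = 2 + 227 = 229)
u = 3 (u = (⅓)*9 = 3)
A = -1 (A = (3 - 9)/(-6 + 12) = -6/6 = -6*⅙ = -1)
R(I, t) = -17 + I (R(I, t) = I - 17 = -17 + I)
(k + R(A, -10))² = (229 + (-17 - 1))² = (229 - 18)² = 211² = 44521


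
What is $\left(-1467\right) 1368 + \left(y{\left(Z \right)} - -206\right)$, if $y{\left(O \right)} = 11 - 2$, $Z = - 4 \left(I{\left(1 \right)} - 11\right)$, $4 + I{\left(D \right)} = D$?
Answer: $-2006641$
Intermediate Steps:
$I{\left(D \right)} = -4 + D$
$Z = 56$ ($Z = - 4 \left(\left(-4 + 1\right) - 11\right) = - 4 \left(-3 - 11\right) = \left(-4\right) \left(-14\right) = 56$)
$y{\left(O \right)} = 9$ ($y{\left(O \right)} = 11 - 2 = 9$)
$\left(-1467\right) 1368 + \left(y{\left(Z \right)} - -206\right) = \left(-1467\right) 1368 + \left(9 - -206\right) = -2006856 + \left(9 + 206\right) = -2006856 + 215 = -2006641$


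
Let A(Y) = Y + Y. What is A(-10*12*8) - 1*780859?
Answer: -782779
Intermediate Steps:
A(Y) = 2*Y
A(-10*12*8) - 1*780859 = 2*(-10*12*8) - 1*780859 = 2*(-120*8) - 780859 = 2*(-960) - 780859 = -1920 - 780859 = -782779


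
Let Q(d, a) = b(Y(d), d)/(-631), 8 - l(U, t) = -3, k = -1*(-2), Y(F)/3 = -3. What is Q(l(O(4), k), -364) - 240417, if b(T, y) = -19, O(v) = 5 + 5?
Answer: -151703108/631 ≈ -2.4042e+5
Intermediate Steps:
O(v) = 10
Y(F) = -9 (Y(F) = 3*(-3) = -9)
k = 2
l(U, t) = 11 (l(U, t) = 8 - 1*(-3) = 8 + 3 = 11)
Q(d, a) = 19/631 (Q(d, a) = -19/(-631) = -19*(-1/631) = 19/631)
Q(l(O(4), k), -364) - 240417 = 19/631 - 240417 = -151703108/631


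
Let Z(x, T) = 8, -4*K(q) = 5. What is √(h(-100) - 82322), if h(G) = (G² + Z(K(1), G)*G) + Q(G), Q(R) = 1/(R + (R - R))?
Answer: I*√7312201/10 ≈ 270.41*I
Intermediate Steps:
K(q) = -5/4 (K(q) = -¼*5 = -5/4)
Q(R) = 1/R (Q(R) = 1/(R + 0) = 1/R)
h(G) = 1/G + G² + 8*G (h(G) = (G² + 8*G) + 1/G = 1/G + G² + 8*G)
√(h(-100) - 82322) = √((1 + (-100)²*(8 - 100))/(-100) - 82322) = √(-(1 + 10000*(-92))/100 - 82322) = √(-(1 - 920000)/100 - 82322) = √(-1/100*(-919999) - 82322) = √(919999/100 - 82322) = √(-7312201/100) = I*√7312201/10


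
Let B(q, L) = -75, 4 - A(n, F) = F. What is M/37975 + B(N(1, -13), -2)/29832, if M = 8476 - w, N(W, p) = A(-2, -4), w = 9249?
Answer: -8636087/377623400 ≈ -0.022870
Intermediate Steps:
A(n, F) = 4 - F
N(W, p) = 8 (N(W, p) = 4 - 1*(-4) = 4 + 4 = 8)
M = -773 (M = 8476 - 1*9249 = 8476 - 9249 = -773)
M/37975 + B(N(1, -13), -2)/29832 = -773/37975 - 75/29832 = -773*1/37975 - 75*1/29832 = -773/37975 - 25/9944 = -8636087/377623400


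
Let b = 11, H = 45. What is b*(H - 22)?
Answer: 253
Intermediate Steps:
b*(H - 22) = 11*(45 - 22) = 11*23 = 253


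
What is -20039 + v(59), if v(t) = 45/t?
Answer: -1182256/59 ≈ -20038.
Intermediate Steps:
-20039 + v(59) = -20039 + 45/59 = -1182256/59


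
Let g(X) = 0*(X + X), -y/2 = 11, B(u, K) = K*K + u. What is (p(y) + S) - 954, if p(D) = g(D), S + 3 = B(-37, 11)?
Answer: -873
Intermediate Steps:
B(u, K) = u + K**2 (B(u, K) = K**2 + u = u + K**2)
y = -22 (y = -2*11 = -22)
g(X) = 0 (g(X) = 0*(2*X) = 0)
S = 81 (S = -3 + (-37 + 11**2) = -3 + (-37 + 121) = -3 + 84 = 81)
p(D) = 0
(p(y) + S) - 954 = (0 + 81) - 954 = 81 - 954 = -873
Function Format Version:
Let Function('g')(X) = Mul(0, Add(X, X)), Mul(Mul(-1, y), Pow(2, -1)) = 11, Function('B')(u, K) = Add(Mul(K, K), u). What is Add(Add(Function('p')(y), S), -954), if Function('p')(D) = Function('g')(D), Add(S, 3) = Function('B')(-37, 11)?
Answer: -873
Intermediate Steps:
Function('B')(u, K) = Add(u, Pow(K, 2)) (Function('B')(u, K) = Add(Pow(K, 2), u) = Add(u, Pow(K, 2)))
y = -22 (y = Mul(-2, 11) = -22)
Function('g')(X) = 0 (Function('g')(X) = Mul(0, Mul(2, X)) = 0)
S = 81 (S = Add(-3, Add(-37, Pow(11, 2))) = Add(-3, Add(-37, 121)) = Add(-3, 84) = 81)
Function('p')(D) = 0
Add(Add(Function('p')(y), S), -954) = Add(Add(0, 81), -954) = Add(81, -954) = -873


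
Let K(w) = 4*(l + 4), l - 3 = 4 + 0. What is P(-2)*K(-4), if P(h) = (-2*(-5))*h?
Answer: -880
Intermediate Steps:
l = 7 (l = 3 + (4 + 0) = 3 + 4 = 7)
K(w) = 44 (K(w) = 4*(7 + 4) = 4*11 = 44)
P(h) = 10*h
P(-2)*K(-4) = (10*(-2))*44 = -20*44 = -880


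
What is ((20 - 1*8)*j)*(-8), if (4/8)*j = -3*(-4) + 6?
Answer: -3456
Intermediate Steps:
j = 36 (j = 2*(-3*(-4) + 6) = 2*(12 + 6) = 2*18 = 36)
((20 - 1*8)*j)*(-8) = ((20 - 1*8)*36)*(-8) = ((20 - 8)*36)*(-8) = (12*36)*(-8) = 432*(-8) = -3456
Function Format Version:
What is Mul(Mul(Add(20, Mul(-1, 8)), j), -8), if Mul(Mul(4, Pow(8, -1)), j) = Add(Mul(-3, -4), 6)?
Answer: -3456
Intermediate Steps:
j = 36 (j = Mul(2, Add(Mul(-3, -4), 6)) = Mul(2, Add(12, 6)) = Mul(2, 18) = 36)
Mul(Mul(Add(20, Mul(-1, 8)), j), -8) = Mul(Mul(Add(20, Mul(-1, 8)), 36), -8) = Mul(Mul(Add(20, -8), 36), -8) = Mul(Mul(12, 36), -8) = Mul(432, -8) = -3456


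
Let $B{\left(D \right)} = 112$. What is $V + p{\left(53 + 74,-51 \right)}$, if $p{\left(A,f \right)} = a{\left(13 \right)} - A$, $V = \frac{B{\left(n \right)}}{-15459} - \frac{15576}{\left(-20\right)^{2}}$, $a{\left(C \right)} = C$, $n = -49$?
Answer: $- \frac{118220573}{772950} \approx -152.95$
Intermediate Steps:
$V = - \frac{30104273}{772950}$ ($V = \frac{112}{-15459} - \frac{15576}{\left(-20\right)^{2}} = 112 \left(- \frac{1}{15459}\right) - \frac{15576}{400} = - \frac{112}{15459} - \frac{1947}{50} = - \frac{30104273}{772950} \approx -38.947$)
$p{\left(A,f \right)} = 13 - A$
$V + p{\left(53 + 74,-51 \right)} = - \frac{30104273}{772950} + \left(13 - \left(53 + 74\right)\right) = - \frac{30104273}{772950} + \left(13 - 127\right) = - \frac{30104273}{772950} - 114 = - \frac{118220573}{772950}$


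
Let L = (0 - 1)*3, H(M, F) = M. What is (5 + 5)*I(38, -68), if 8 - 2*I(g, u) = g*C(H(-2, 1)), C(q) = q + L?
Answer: 990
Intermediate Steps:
L = -3 (L = -1*3 = -3)
C(q) = -3 + q (C(q) = q - 3 = -3 + q)
I(g, u) = 4 + 5*g/2 (I(g, u) = 4 - g*(-3 - 2)/2 = 4 - g*(-5)/2 = 4 - (-5)*g/2 = 4 + 5*g/2)
(5 + 5)*I(38, -68) = (5 + 5)*(4 + (5/2)*38) = 10*(4 + 95) = 10*99 = 990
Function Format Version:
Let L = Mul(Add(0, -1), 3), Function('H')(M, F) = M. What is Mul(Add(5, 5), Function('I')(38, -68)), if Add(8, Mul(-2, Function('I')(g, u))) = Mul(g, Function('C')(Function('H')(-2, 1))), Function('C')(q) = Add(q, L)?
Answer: 990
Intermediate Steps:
L = -3 (L = Mul(-1, 3) = -3)
Function('C')(q) = Add(-3, q) (Function('C')(q) = Add(q, -3) = Add(-3, q))
Function('I')(g, u) = Add(4, Mul(Rational(5, 2), g)) (Function('I')(g, u) = Add(4, Mul(Rational(-1, 2), Mul(g, Add(-3, -2)))) = Add(4, Mul(Rational(-1, 2), Mul(g, -5))) = Add(4, Mul(Rational(-1, 2), Mul(-5, g))) = Add(4, Mul(Rational(5, 2), g)))
Mul(Add(5, 5), Function('I')(38, -68)) = Mul(Add(5, 5), Add(4, Mul(Rational(5, 2), 38))) = Mul(10, Add(4, 95)) = Mul(10, 99) = 990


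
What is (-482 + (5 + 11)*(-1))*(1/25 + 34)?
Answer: -423798/25 ≈ -16952.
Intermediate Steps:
(-482 + (5 + 11)*(-1))*(1/25 + 34) = (-482 + 16*(-1))*(1/25 + 34) = (-482 - 16)*(851/25) = -498*851/25 = -423798/25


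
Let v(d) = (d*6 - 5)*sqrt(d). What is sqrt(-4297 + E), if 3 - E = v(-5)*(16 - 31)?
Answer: sqrt(-4294 - 525*I*sqrt(5)) ≈ 8.8764 - 66.127*I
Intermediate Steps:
v(d) = sqrt(d)*(-5 + 6*d) (v(d) = (6*d - 5)*sqrt(d) = (-5 + 6*d)*sqrt(d) = sqrt(d)*(-5 + 6*d))
E = 3 - 525*I*sqrt(5) (E = 3 - sqrt(-5)*(-5 + 6*(-5))*(16 - 31) = 3 - (I*sqrt(5))*(-5 - 30)*(-15) = 3 - (I*sqrt(5))*(-35)*(-15) = 3 - (-35*I*sqrt(5))*(-15) = 3 - 525*I*sqrt(5) ≈ 3.0 - 1173.9*I)
sqrt(-4297 + E) = sqrt(-4297 + (3 - 525*I*sqrt(5))) = sqrt(-4294 - 525*I*sqrt(5))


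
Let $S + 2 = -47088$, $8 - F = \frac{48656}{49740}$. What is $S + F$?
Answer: $- \frac{585476834}{12435} \approx -47083.0$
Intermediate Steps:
$F = \frac{87316}{12435}$ ($F = 8 - \frac{48656}{49740} = 8 - 48656 \cdot \frac{1}{49740} = 8 - \frac{12164}{12435} = \frac{87316}{12435} \approx 7.0218$)
$S = -47090$ ($S = -2 - 47088 = -47090$)
$S + F = -47090 + \frac{87316}{12435} = - \frac{585476834}{12435}$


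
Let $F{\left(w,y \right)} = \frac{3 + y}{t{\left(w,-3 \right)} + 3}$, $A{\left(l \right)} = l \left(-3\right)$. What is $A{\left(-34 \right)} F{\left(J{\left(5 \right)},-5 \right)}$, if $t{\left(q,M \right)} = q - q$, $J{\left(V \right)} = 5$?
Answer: $-68$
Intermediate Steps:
$A{\left(l \right)} = - 3 l$
$t{\left(q,M \right)} = 0$
$F{\left(w,y \right)} = 1 + \frac{y}{3}$ ($F{\left(w,y \right)} = \frac{3 + y}{0 + 3} = \frac{3 + y}{3} = \left(3 + y\right) \frac{1}{3} = 1 + \frac{y}{3}$)
$A{\left(-34 \right)} F{\left(J{\left(5 \right)},-5 \right)} = \left(-3\right) \left(-34\right) \left(1 + \frac{1}{3} \left(-5\right)\right) = 102 \left(1 - \frac{5}{3}\right) = 102 \left(- \frac{2}{3}\right) = -68$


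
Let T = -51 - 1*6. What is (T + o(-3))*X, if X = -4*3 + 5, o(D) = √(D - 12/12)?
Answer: 399 - 14*I ≈ 399.0 - 14.0*I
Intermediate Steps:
T = -57 (T = -51 - 6 = -57)
o(D) = √(-1 + D) (o(D) = √(D - 12*1/12) = √(D - 1) = √(-1 + D))
X = -7 (X = -12 + 5 = -7)
(T + o(-3))*X = (-57 + √(-1 - 3))*(-7) = (-57 + √(-4))*(-7) = (-57 + 2*I)*(-7) = 399 - 14*I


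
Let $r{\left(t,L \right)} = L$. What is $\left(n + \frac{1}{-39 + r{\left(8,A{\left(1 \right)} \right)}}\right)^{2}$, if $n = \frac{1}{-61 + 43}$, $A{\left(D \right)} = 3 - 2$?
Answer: $\frac{196}{29241} \approx 0.0067029$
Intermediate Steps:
$A{\left(D \right)} = 1$ ($A{\left(D \right)} = 3 - 2 = 1$)
$n = - \frac{1}{18}$ ($n = \frac{1}{-18} = - \frac{1}{18} \approx -0.055556$)
$\left(n + \frac{1}{-39 + r{\left(8,A{\left(1 \right)} \right)}}\right)^{2} = \left(- \frac{1}{18} + \frac{1}{-39 + 1}\right)^{2} = \left(- \frac{1}{18} + \frac{1}{-38}\right)^{2} = \left(- \frac{1}{18} - \frac{1}{38}\right)^{2} = \left(- \frac{14}{171}\right)^{2} = \frac{196}{29241}$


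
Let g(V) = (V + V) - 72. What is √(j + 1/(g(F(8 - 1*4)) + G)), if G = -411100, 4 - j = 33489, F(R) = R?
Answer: I*√1415208657975931/205582 ≈ 182.99*I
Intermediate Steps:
j = -33485 (j = 4 - 1*33489 = 4 - 33489 = -33485)
g(V) = -72 + 2*V (g(V) = 2*V - 72 = -72 + 2*V)
√(j + 1/(g(F(8 - 1*4)) + G)) = √(-33485 + 1/((-72 + 2*(8 - 1*4)) - 411100)) = √(-33485 + 1/((-72 + 2*(8 - 4)) - 411100)) = √(-33485 + 1/((-72 + 2*4) - 411100)) = √(-33485 + 1/((-72 + 8) - 411100)) = √(-33485 + 1/(-64 - 411100)) = √(-33485 + 1/(-411164)) = √(-33485 - 1/411164) = √(-13767826541/411164) = I*√1415208657975931/205582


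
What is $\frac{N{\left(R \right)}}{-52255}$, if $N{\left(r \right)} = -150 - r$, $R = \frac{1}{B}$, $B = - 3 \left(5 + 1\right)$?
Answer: $\frac{2699}{940590} \approx 0.0028695$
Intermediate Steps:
$B = -18$ ($B = \left(-3\right) 6 = -18$)
$R = - \frac{1}{18}$ ($R = \frac{1}{-18} = - \frac{1}{18} \approx -0.055556$)
$\frac{N{\left(R \right)}}{-52255} = \frac{-150 - - \frac{1}{18}}{-52255} = \left(-150 + \frac{1}{18}\right) \left(- \frac{1}{52255}\right) = \left(- \frac{2699}{18}\right) \left(- \frac{1}{52255}\right) = \frac{2699}{940590}$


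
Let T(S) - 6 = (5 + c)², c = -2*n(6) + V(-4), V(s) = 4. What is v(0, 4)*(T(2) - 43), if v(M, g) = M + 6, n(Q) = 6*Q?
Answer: 23592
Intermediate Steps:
c = -68 (c = -12*6 + 4 = -2*36 + 4 = -72 + 4 = -68)
v(M, g) = 6 + M
T(S) = 3975 (T(S) = 6 + (5 - 68)² = 6 + (-63)² = 6 + 3969 = 3975)
v(0, 4)*(T(2) - 43) = (6 + 0)*(3975 - 43) = 6*3932 = 23592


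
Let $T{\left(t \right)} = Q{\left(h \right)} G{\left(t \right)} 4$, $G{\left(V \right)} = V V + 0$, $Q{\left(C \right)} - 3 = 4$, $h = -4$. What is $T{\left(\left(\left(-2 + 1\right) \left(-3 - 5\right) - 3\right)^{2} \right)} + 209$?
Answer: $17709$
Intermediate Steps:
$Q{\left(C \right)} = 7$ ($Q{\left(C \right)} = 3 + 4 = 7$)
$G{\left(V \right)} = V^{2}$ ($G{\left(V \right)} = V^{2} + 0 = V^{2}$)
$T{\left(t \right)} = 28 t^{2}$ ($T{\left(t \right)} = 7 t^{2} \cdot 4 = 28 t^{2}$)
$T{\left(\left(\left(-2 + 1\right) \left(-3 - 5\right) - 3\right)^{2} \right)} + 209 = 28 \left(\left(\left(-2 + 1\right) \left(-3 - 5\right) - 3\right)^{2}\right)^{2} + 209 = 28 \left(\left(\left(-1\right) \left(-8\right) - 3\right)^{2}\right)^{2} + 209 = 28 \left(\left(8 - 3\right)^{2}\right)^{2} + 209 = 28 \left(5^{2}\right)^{2} + 209 = 28 \cdot 25^{2} + 209 = 28 \cdot 625 + 209 = 17500 + 209 = 17709$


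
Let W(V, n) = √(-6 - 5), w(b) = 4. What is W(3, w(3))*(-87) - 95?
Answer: -95 - 87*I*√11 ≈ -95.0 - 288.55*I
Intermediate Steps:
W(V, n) = I*√11 (W(V, n) = √(-11) = I*√11)
W(3, w(3))*(-87) - 95 = (I*√11)*(-87) - 95 = -87*I*√11 - 95 = -95 - 87*I*√11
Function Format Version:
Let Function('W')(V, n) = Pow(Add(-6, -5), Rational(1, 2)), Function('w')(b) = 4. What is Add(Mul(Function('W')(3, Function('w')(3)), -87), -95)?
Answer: Add(-95, Mul(-87, I, Pow(11, Rational(1, 2)))) ≈ Add(-95.000, Mul(-288.55, I))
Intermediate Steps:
Function('W')(V, n) = Mul(I, Pow(11, Rational(1, 2))) (Function('W')(V, n) = Pow(-11, Rational(1, 2)) = Mul(I, Pow(11, Rational(1, 2))))
Add(Mul(Function('W')(3, Function('w')(3)), -87), -95) = Add(Mul(Mul(I, Pow(11, Rational(1, 2))), -87), -95) = Add(Mul(-87, I, Pow(11, Rational(1, 2))), -95) = Add(-95, Mul(-87, I, Pow(11, Rational(1, 2))))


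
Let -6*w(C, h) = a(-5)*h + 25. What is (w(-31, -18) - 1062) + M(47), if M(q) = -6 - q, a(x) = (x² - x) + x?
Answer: -6265/6 ≈ -1044.2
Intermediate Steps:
a(x) = x²
w(C, h) = -25/6 - 25*h/6 (w(C, h) = -((-5)²*h + 25)/6 = -(25*h + 25)/6 = -(25 + 25*h)/6 = -25/6 - 25*h/6)
(w(-31, -18) - 1062) + M(47) = ((-25/6 - 25/6*(-18)) - 1062) + (-6 - 1*47) = ((-25/6 + 75) - 1062) + (-6 - 47) = (425/6 - 1062) - 53 = -5947/6 - 53 = -6265/6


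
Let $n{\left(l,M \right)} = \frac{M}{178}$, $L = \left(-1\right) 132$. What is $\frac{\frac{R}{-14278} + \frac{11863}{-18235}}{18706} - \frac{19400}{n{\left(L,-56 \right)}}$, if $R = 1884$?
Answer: $\frac{150161218775698173}{2435140813490} \approx 61664.0$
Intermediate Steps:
$L = -132$
$n{\left(l,M \right)} = \frac{M}{178}$ ($n{\left(l,M \right)} = M \frac{1}{178} = \frac{M}{178}$)
$\frac{\frac{R}{-14278} + \frac{11863}{-18235}}{18706} - \frac{19400}{n{\left(L,-56 \right)}} = \frac{\frac{1884}{-14278} + \frac{11863}{-18235}}{18706} - \frac{19400}{\frac{1}{178} \left(-56\right)} = \left(1884 \left(- \frac{1}{14278}\right) + 11863 \left(- \frac{1}{18235}\right)\right) \frac{1}{18706} - \frac{19400}{- \frac{28}{89}} = \left(- \frac{942}{7139} - \frac{11863}{18235}\right) \frac{1}{18706} - - \frac{431650}{7} = \left(- \frac{101867327}{130179665}\right) \frac{1}{18706} + \frac{431650}{7} = - \frac{101867327}{2435140813490} + \frac{431650}{7} = \frac{150161218775698173}{2435140813490}$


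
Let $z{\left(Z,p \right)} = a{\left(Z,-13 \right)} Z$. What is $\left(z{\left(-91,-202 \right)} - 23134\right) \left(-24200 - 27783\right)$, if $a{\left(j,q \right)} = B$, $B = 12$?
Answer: $1259340158$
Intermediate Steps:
$a{\left(j,q \right)} = 12$
$z{\left(Z,p \right)} = 12 Z$
$\left(z{\left(-91,-202 \right)} - 23134\right) \left(-24200 - 27783\right) = \left(12 \left(-91\right) - 23134\right) \left(-24200 - 27783\right) = \left(-1092 - 23134\right) \left(-51983\right) = \left(-24226\right) \left(-51983\right) = 1259340158$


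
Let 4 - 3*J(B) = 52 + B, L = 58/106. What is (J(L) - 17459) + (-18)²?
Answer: -2727038/159 ≈ -17151.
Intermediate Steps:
L = 29/53 (L = 58*(1/106) = 29/53 ≈ 0.54717)
J(B) = -16 - B/3 (J(B) = 4/3 - (52 + B)/3 = 4/3 + (-52/3 - B/3) = -16 - B/3)
(J(L) - 17459) + (-18)² = ((-16 - ⅓*29/53) - 17459) + (-18)² = ((-16 - 29/159) - 17459) + 324 = (-2573/159 - 17459) + 324 = -2778554/159 + 324 = -2727038/159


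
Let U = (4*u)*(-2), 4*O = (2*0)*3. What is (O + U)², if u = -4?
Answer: 1024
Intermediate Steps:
O = 0 (O = ((2*0)*3)/4 = (0*3)/4 = (¼)*0 = 0)
U = 32 (U = (4*(-4))*(-2) = -16*(-2) = 32)
(O + U)² = (0 + 32)² = 32² = 1024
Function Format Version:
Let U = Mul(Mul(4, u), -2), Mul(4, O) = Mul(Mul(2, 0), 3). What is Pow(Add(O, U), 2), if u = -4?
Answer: 1024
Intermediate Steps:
O = 0 (O = Mul(Rational(1, 4), Mul(Mul(2, 0), 3)) = Mul(Rational(1, 4), Mul(0, 3)) = Mul(Rational(1, 4), 0) = 0)
U = 32 (U = Mul(Mul(4, -4), -2) = Mul(-16, -2) = 32)
Pow(Add(O, U), 2) = Pow(Add(0, 32), 2) = Pow(32, 2) = 1024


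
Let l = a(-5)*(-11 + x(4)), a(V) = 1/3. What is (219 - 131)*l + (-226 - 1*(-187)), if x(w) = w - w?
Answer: -1085/3 ≈ -361.67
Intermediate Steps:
a(V) = ⅓
x(w) = 0
l = -11/3 (l = (-11 + 0)/3 = (⅓)*(-11) = -11/3 ≈ -3.6667)
(219 - 131)*l + (-226 - 1*(-187)) = (219 - 131)*(-11/3) + (-226 - 1*(-187)) = 88*(-11/3) + (-226 + 187) = -968/3 - 39 = -1085/3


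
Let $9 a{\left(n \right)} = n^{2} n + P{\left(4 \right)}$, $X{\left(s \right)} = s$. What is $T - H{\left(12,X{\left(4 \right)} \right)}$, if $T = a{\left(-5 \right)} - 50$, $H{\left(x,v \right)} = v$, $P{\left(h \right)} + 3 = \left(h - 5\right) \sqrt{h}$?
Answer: $- \frac{616}{9} \approx -68.444$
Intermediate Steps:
$P{\left(h \right)} = -3 + \sqrt{h} \left(-5 + h\right)$ ($P{\left(h \right)} = -3 + \left(h - 5\right) \sqrt{h} = -3 + \left(-5 + h\right) \sqrt{h} = -3 + \sqrt{h} \left(-5 + h\right)$)
$a{\left(n \right)} = - \frac{5}{9} + \frac{n^{3}}{9}$ ($a{\left(n \right)} = \frac{n^{2} n - \left(3 - 8 + 10\right)}{9} = \frac{n^{3} - 5}{9} = \frac{-5 + n^{3}}{9} = - \frac{5}{9} + \frac{n^{3}}{9}$)
$T = - \frac{580}{9}$ ($T = \left(- \frac{5}{9} + \frac{\left(-5\right)^{3}}{9}\right) - 50 = \left(- \frac{5}{9} + \frac{1}{9} \left(-125\right)\right) - 50 = \left(- \frac{5}{9} - \frac{125}{9}\right) - 50 = - \frac{130}{9} - 50 = - \frac{580}{9} \approx -64.444$)
$T - H{\left(12,X{\left(4 \right)} \right)} = - \frac{580}{9} - 4 = - \frac{616}{9}$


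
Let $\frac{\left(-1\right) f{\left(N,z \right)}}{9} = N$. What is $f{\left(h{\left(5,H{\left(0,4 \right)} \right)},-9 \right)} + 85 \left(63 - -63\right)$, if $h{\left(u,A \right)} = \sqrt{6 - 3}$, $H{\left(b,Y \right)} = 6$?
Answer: $10710 - 9 \sqrt{3} \approx 10694.0$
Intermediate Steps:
$h{\left(u,A \right)} = \sqrt{3}$
$f{\left(N,z \right)} = - 9 N$
$f{\left(h{\left(5,H{\left(0,4 \right)} \right)},-9 \right)} + 85 \left(63 - -63\right) = - 9 \sqrt{3} + 85 \left(63 - -63\right) = - 9 \sqrt{3} + 85 \left(63 + 63\right) = - 9 \sqrt{3} + 85 \cdot 126 = - 9 \sqrt{3} + 10710 = 10710 - 9 \sqrt{3}$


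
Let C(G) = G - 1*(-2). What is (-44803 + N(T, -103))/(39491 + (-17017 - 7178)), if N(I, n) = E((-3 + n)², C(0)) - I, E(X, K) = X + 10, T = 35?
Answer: -4199/1912 ≈ -2.1961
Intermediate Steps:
C(G) = 2 + G (C(G) = G + 2 = 2 + G)
E(X, K) = 10 + X
N(I, n) = 10 + (-3 + n)² - I (N(I, n) = (10 + (-3 + n)²) - I = 10 + (-3 + n)² - I)
(-44803 + N(T, -103))/(39491 + (-17017 - 7178)) = (-44803 + (10 + (-3 - 103)² - 1*35))/(39491 + (-17017 - 7178)) = (-44803 + (10 + (-106)² - 35))/(39491 - 24195) = (-44803 + (10 + 11236 - 35))/15296 = (-44803 + 11211)*(1/15296) = -33592*1/15296 = -4199/1912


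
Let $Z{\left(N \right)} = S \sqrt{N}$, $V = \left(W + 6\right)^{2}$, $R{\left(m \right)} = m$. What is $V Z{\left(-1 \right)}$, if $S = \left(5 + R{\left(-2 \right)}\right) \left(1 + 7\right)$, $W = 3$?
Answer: $1944 i \approx 1944.0 i$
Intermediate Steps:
$V = 81$ ($V = \left(3 + 6\right)^{2} = 9^{2} = 81$)
$S = 24$ ($S = \left(5 - 2\right) \left(1 + 7\right) = 3 \cdot 8 = 24$)
$Z{\left(N \right)} = 24 \sqrt{N}$
$V Z{\left(-1 \right)} = 81 \cdot 24 \sqrt{-1} = 81 \cdot 24 i = 1944 i$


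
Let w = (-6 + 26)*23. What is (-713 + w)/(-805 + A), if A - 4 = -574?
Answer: 23/125 ≈ 0.18400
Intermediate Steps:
A = -570 (A = 4 - 574 = -570)
w = 460 (w = 20*23 = 460)
(-713 + w)/(-805 + A) = (-713 + 460)/(-805 - 570) = -253/(-1375) = -253*(-1/1375) = 23/125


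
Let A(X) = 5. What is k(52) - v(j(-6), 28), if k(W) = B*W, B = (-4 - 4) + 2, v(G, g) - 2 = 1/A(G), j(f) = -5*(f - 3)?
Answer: -1571/5 ≈ -314.20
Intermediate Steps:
j(f) = 15 - 5*f (j(f) = -5*(-3 + f) = 15 - 5*f)
v(G, g) = 11/5 (v(G, g) = 2 + 1/5 = 2 + ⅕ = 11/5)
B = -6 (B = -8 + 2 = -6)
k(W) = -6*W
k(52) - v(j(-6), 28) = -6*52 - 1*11/5 = -312 - 11/5 = -1571/5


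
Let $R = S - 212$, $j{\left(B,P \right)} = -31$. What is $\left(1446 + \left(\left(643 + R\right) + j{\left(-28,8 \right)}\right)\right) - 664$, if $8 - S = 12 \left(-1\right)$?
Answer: $1202$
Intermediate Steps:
$S = 20$ ($S = 8 - 12 \left(-1\right) = 8 - -12 = 8 + 12 = 20$)
$R = -192$ ($R = 20 - 212 = -192$)
$\left(1446 + \left(\left(643 + R\right) + j{\left(-28,8 \right)}\right)\right) - 664 = \left(1446 + \left(\left(643 - 192\right) - 31\right)\right) - 664 = \left(1446 + \left(451 - 31\right)\right) - 664 = \left(1446 + 420\right) - 664 = 1866 - 664 = 1202$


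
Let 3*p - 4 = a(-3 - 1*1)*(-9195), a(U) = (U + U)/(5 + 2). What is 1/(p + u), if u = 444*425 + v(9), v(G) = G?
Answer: 21/4036477 ≈ 5.2026e-6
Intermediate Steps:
a(U) = 2*U/7 (a(U) = (2*U)/7 = (2*U)*(1/7) = 2*U/7)
u = 188709 (u = 444*425 + 9 = 188700 + 9 = 188709)
p = 73588/21 (p = 4/3 + ((2*(-3 - 1*1)/7)*(-9195))/3 = 4/3 + ((2*(-3 - 1)/7)*(-9195))/3 = 4/3 + (((2/7)*(-4))*(-9195))/3 = 4/3 + (-8/7*(-9195))/3 = 4/3 + (1/3)*(73560/7) = 4/3 + 24520/7 = 73588/21 ≈ 3504.2)
1/(p + u) = 1/(73588/21 + 188709) = 1/(4036477/21) = 21/4036477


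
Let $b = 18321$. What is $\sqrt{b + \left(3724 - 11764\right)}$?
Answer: $\sqrt{10281} \approx 101.4$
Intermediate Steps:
$\sqrt{b + \left(3724 - 11764\right)} = \sqrt{18321 + \left(3724 - 11764\right)} = \sqrt{18321 - 8040} = \sqrt{10281}$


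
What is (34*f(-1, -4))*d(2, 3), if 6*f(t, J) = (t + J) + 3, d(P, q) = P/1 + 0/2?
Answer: -68/3 ≈ -22.667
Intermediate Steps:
d(P, q) = P (d(P, q) = P*1 + 0*(½) = P + 0 = P)
f(t, J) = ½ + J/6 + t/6 (f(t, J) = ((t + J) + 3)/6 = ((J + t) + 3)/6 = (3 + J + t)/6 = ½ + J/6 + t/6)
(34*f(-1, -4))*d(2, 3) = (34*(½ + (⅙)*(-4) + (⅙)*(-1)))*2 = (34*(½ - ⅔ - ⅙))*2 = (34*(-⅓))*2 = -34/3*2 = -68/3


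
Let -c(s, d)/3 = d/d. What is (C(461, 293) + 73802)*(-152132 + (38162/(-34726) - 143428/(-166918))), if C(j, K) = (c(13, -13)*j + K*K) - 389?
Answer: -34805154652974072639/1449098617 ≈ -2.4018e+10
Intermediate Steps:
c(s, d) = -3 (c(s, d) = -3*d/d = -3*1 = -3)
C(j, K) = -389 + K² - 3*j (C(j, K) = (-3*j + K*K) - 389 = (-3*j + K²) - 389 = (K² - 3*j) - 389 = -389 + K² - 3*j)
(C(461, 293) + 73802)*(-152132 + (38162/(-34726) - 143428/(-166918))) = ((-389 + 293² - 3*461) + 73802)*(-152132 + (38162/(-34726) - 143428/(-166918))) = ((-389 + 85849 - 1383) + 73802)*(-152132 + (38162*(-1/34726) - 143428*(-1/166918))) = (84077 + 73802)*(-152132 + (-19081/17363 + 71714/83459)) = 157879*(-152132 - 347310997/1449098617) = 157879*(-220454618112441/1449098617) = -34805154652974072639/1449098617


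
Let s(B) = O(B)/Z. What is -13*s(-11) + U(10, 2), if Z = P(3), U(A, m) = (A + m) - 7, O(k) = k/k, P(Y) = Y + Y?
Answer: 17/6 ≈ 2.8333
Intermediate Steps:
P(Y) = 2*Y
O(k) = 1
U(A, m) = -7 + A + m
Z = 6 (Z = 2*3 = 6)
s(B) = 1/6
-13*s(-11) + U(10, 2) = -13*1/6 + (-7 + 10 + 2) = -13/6 + 5 = 17/6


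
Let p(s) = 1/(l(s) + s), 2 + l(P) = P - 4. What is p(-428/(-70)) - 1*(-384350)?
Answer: 83788335/218 ≈ 3.8435e+5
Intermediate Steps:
l(P) = -6 + P (l(P) = -2 + (P - 4) = -2 + (-4 + P) = -6 + P)
p(s) = 1/(-6 + 2*s) (p(s) = 1/((-6 + s) + s) = 1/(-6 + 2*s))
p(-428/(-70)) - 1*(-384350) = 1/(2*(-3 - 428/(-70))) - 1*(-384350) = 1/(2*(-3 - 428*(-1/70))) + 384350 = 1/(2*(-3 + 214/35)) + 384350 = 1/(2*(109/35)) + 384350 = (½)*(35/109) + 384350 = 35/218 + 384350 = 83788335/218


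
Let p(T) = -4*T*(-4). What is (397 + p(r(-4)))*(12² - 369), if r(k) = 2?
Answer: -96525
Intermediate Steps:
p(T) = 16*T
(397 + p(r(-4)))*(12² - 369) = (397 + 16*2)*(12² - 369) = (397 + 32)*(144 - 369) = 429*(-225) = -96525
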